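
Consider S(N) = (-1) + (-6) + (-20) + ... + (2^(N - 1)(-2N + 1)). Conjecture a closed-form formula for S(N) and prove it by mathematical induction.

S(N) = 2^N(-2N + 3) - 3

We claim S(N) = 2^N(-2N + 3) - 3 for all N ≥ 1.
For the base case N = 1: S(1) = -1, and the closed form gives -1. They agree.
Inductive step: assume the claim holds for N = k, so S(k) = 2^k(-2k + 3) - 3.
Then S(k+1) = S(k) + (2^k(-2k - 1)) = (2^k(-2k + 3) - 3) + (2^k(-2k - 1)).
Simplifying, S(k+1) = 2^(k + 1) - 2^(k + 2)k - 3 = 2^(k+1)(-2(k+1) + 3) - 3,
which is the closed form with N = k+1.
By the principle of mathematical induction, the result holds for all N ≥ 1.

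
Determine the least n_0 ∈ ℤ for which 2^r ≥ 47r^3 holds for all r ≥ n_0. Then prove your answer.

At r = 18: 262144 < 274104, so the inequality fails and n_0 ≥ 19. We prove 2^r ≥ 47r^3 for all r ≥ 19.
Base case (r = 19): 2^r = 524288 and 47r^3 = 322373, so 524288 ≥ 322373.
Inductive step: suppose the statement holds for some m ≥ 19, so 2^m ≥ 47m^3.
Then 2^(m + 1) = 2·(2^m) ≥ 2·(47m^3).
Also, for m ≥ 19 we have 2·(47m^3) ≥ 47(m+1)^3, since 2 ≥ (1 + 1/m)^3 for all m ≥ 19.
Combining, 2^(m + 1) ≥ 47(m+1)^3.
By the principle of mathematical induction, the result holds for all r ≥ 19.
Hence the smallest such n_0 is 19.

n_0 = 19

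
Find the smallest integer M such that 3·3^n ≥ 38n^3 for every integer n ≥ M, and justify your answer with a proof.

At n = 7: 6561 < 13034, so the inequality fails and M ≥ 8. We prove 3·3^n ≥ 38n^3 for all n ≥ 8.
When n = 8: 3·3^n = 19683 and 38n^3 = 19456, so 19683 ≥ 19456.
Inductive step: assume the claim holds for n = m, so 3·3^m ≥ 38m^3.
Then 3·3^(m + 1) = 3·(3·3^m) ≥ 3·(38m^3).
Also, for m ≥ 8 we have 3·(38m^3) ≥ 38(m+1)^3, since 3 ≥ (1 + 1/m)^3 for all m ≥ 8.
Combining, 3·3^(m + 1) ≥ 38(m+1)^3.
Hence, by induction on n, the claim holds for every n ≥ 8.
Hence the smallest such M is 8.

M = 8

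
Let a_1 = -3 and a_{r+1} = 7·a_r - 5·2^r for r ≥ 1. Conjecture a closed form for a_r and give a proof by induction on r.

a_r = 2^r - 5·7^(r - 1)

Computing the first terms: a_1 = -3, a_2 = -31, a_3 = -237. This suggests a_r = 2^r - 5·7^(r - 1).
For the base case r = 1: the formula gives -3 = -3 = a_1.
For the inductive step, assume it holds for an arbitrary i ≥ 1, so a_i = 2^i - 5·7^(i - 1).
Then a_{i+1} = 7·a_i - 5·2^i = 7·(2^i - 5·7^(i - 1)) - 5·2^i = 2^(i + 1) - 5·7^i = 2^(i+1) - 5·7^((i+1) - 1),
which is the claimed formula at r = i+1.
This completes the induction.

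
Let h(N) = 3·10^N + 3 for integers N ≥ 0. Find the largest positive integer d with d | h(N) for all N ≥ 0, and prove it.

d = 3

Computing the first values: h(0) = 6 and h(1) = 33; gcd(6, 33) = 3, so d ≤ 3.
We prove 3 | 3·10^N + 3 for all N ≥ 0 by induction on N.
Base step (N = 0): h(0) = 6 = 3·(2), so 3 | h(0).
Inductive step: suppose the statement holds for some r ≥ 0, i.e. 3 | h(r). Then
h(r+1) = 3·10^(r+1) + 3 = 10·(3·10^r + 3) - 27 = 10·h(r) - 27. The first term is divisible by 3 by the inductive hypothesis, and -27 is divisible by 3. Hence 3 | h(r+1).
Hence, by induction on N, the claim holds for every N ≥ 0.
Therefore the largest such d is 3.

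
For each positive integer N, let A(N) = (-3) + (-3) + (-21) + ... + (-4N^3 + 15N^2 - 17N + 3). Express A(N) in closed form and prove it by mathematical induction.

A(N) = -N(N^3 - 3N^2 + 2N + 3)

We claim A(N) = -N(N^3 - 3N^2 + 2N + 3) for all N ≥ 1.
For the base case N = 1: A(1) = -3, and the closed form gives -3. They agree.
Inductive step: assume the claim holds for N = m, so A(m) = m(-m^3 + 3m^2 - 2m - 3).
Then A(m+1) = A(m) + (-4m^3 + 3m^2 + m - 3) = (m(-m^3 + 3m^2 - 2m - 3)) + (-4m^3 + 3m^2 + m - 3).
Simplifying, A(m+1) = -(m + 1)(m^3 - m + 3) = -(m+1)((m+1)^3 - 3(m+1)^2 + 2(m+1) + 3),
which is the closed form with N = m+1.
Hence, by induction on N, the claim holds for every N ≥ 1.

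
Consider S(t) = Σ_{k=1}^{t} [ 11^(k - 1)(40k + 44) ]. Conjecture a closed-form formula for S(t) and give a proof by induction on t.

S(t) = 4·11^t(t + 1) - 4

We claim S(t) = 4·11^t(t + 1) - 4 for all t ≥ 1.
Base step (t = 1): S(1) = 84, and the closed form gives 84. They agree.
For the inductive step, assume it holds for an arbitrary k ≥ 1, so S(k) = 4·11^k(k + 1) - 4.
Then S(k+1) = S(k) + (11^k(40k + 84)) = (4·11^k(k + 1) - 4) + (11^k(40k + 84)).
Simplifying, S(k+1) = 44·11^k·k + 88·11^k - 4 = 4·11^(k+1)((k+1) + 1) - 4,
which is the closed form with t = k+1.
By induction, the statement is established for all t ≥ 1.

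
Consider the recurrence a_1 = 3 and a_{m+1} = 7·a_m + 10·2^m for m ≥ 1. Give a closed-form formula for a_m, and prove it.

Computing the first terms: a_1 = 3, a_2 = 41, a_3 = 327. This suggests a_m = -2^(m + 1) + 7^m.
Base case (m = 1): the formula gives 3 = 3 = a_1.
For the inductive step, assume it holds for an arbitrary k ≥ 1, so a_k = -2^(k + 1) + 7^k.
Then a_{k+1} = 7·a_k + 10·2^k = 7·(-2^(k + 1) + 7^k) + 10·2^k = -2^(k + 2) + 7^(k + 1) = -2^((k+1) + 1) + 7^(k+1),
which is the claimed formula at m = k+1.
This completes the induction.

a_m = -2^(m + 1) + 7^m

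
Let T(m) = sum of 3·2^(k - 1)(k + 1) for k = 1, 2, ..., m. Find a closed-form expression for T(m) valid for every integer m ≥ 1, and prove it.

T(m) = 3·2^m·m

We claim T(m) = 3·2^m·m for all m ≥ 1.
Base step (m = 1): T(1) = 6, and the closed form gives 6. They agree.
Inductive step: assume the claim holds for m = k, so T(k) = 3·2^k·k.
Then T(k+1) = T(k) + (3·2^k(k + 2)) = (3·2^k·k) + (3·2^k(k + 2)).
Simplifying, T(k+1) = 6·2^k(k + 1) = 3·2^(k+1)·(k+1),
which is the closed form with m = k+1.
By induction, the statement is established for all m ≥ 1.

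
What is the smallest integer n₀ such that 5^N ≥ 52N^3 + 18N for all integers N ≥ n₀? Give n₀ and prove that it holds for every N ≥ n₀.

n₀ = 6

At N = 5: 3125 < 6590, so the inequality fails and n₀ ≥ 6. We prove 5^N ≥ 52N^3 + 18N for all N ≥ 6.
For the base case N = 6: 5^N = 15625 and 52N^3 + 18N = 11340, so 15625 ≥ 11340.
Inductive step: suppose the statement holds for some j ≥ 6, so 5^j ≥ 52j^3 + 18j.
Then 5^(j + 1) = 5·(5^j) ≥ 5·(52j^3 + 18j).
Also, for j ≥ 6 we have 5·(52j^3 + 18j) ≥ 52(j+1)^3 + 18(j+1), since 5·(52j^3 + 18j) − (52(j+1)^3 + 18(j+1)) = 208j^3 - 156j^2 - 84j - 70, which is nonnegative for all j ≥ 6.
Combining, 5^(j + 1) ≥ 52(j+1)^3 + 18(j+1).
By the principle of mathematical induction, the result holds for all N ≥ 6.
Hence the smallest such n₀ is 6.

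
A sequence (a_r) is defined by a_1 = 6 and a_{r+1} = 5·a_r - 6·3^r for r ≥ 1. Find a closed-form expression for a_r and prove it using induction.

Computing the first terms: a_1 = 6, a_2 = 12, a_3 = 6. This suggests a_r = 3^(r + 1) - 3·5^(r - 1).
For the base case r = 1: the formula gives 6 = 6 = a_1.
Suppose the result is true for r = i, so a_i = 3^(i + 1) - 3·5^(i - 1).
Then a_{i+1} = 5·a_i - 6·3^i = 5·(3^(i + 1) - 3·5^(i - 1)) - 6·3^i = 3^(i + 2) - 3·5^i = 3^((i+1) + 1) - 3·5^((i+1) - 1),
which is the claimed formula at r = i+1.
This completes the induction.

a_r = 3^(r + 1) - 3·5^(r - 1)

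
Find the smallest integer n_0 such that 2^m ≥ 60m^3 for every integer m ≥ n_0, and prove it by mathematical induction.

n_0 = 19

At m = 18: 262144 < 349920, so the inequality fails and n_0 ≥ 19. We prove 2^m ≥ 60m^3 for all m ≥ 19.
When m = 19: 2^m = 524288 and 60m^3 = 411540, so 524288 ≥ 411540.
For the inductive step, assume it holds for an arbitrary k ≥ 19, so 2^k ≥ 60k^3.
Then 2^(k + 1) = 2·(2^k) ≥ 2·(60k^3).
Also, for k ≥ 19 we have 2·(60k^3) ≥ 60(k+1)^3, since 2 ≥ (1 + 1/k)^3 for all k ≥ 19.
Combining, 2^(k + 1) ≥ 60(k+1)^3.
By the principle of mathematical induction, the result holds for all m ≥ 19.
Hence the smallest such n_0 is 19.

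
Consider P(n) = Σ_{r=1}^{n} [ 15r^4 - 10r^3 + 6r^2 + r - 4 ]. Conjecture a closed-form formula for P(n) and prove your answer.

We claim P(n) = n(n^2 + n - 1)(3n^2 + 2n + 3) for all n ≥ 1.
Base case (n = 1): P(1) = 8, and the closed form gives 8. They agree.
Inductive step: suppose the statement holds for some r ≥ 1, so P(r) = r(3r^4 + 5r^3 + 2r^2 + r - 3).
Then P(r+1) = P(r) + (15r^4 + 50r^3 + 66r^2 + 43r + 8) = (r(3r^4 + 5r^3 + 2r^2 + r - 3)) + (15r^4 + 50r^3 + 66r^2 + 43r + 8).
Simplifying, P(r+1) = (r + 1)(r^2 + 3r + 1)(3r^2 + 8r + 8) = (r+1)((r+1)^2 + (r+1) - 1)(3(r+1)^2 + 2(r+1) + 3),
which is the closed form with n = r+1.
By the principle of mathematical induction, the result holds for all n ≥ 1.

P(n) = n(n^2 + n - 1)(3n^2 + 2n + 3)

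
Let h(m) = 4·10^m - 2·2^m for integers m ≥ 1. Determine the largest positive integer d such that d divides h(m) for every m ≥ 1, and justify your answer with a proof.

Computing the first values: h(1) = 36 and h(2) = 392; gcd(36, 392) = 4, so d ≤ 4.
We prove 4 | 4·10^m - 2·2^m for all m ≥ 1 by induction on m.
Base step (m = 1): h(1) = 36 = 4·(9), so 4 | h(1).
Suppose the result is true for m = r, i.e. 4 | h(r). Then
h(r+1) − 10·h(r) = (4·10^(r+1) - 2·2^(r+1)) − 10·(4·10^r - 2·2^r) = (-2)·2^r·(2 − 10) = (16)·2^r. Since 4 | h(r) by the inductive hypothesis, 4 | 10·h(r); and 4 | 16 since 16 = 4·4. Therefore 4 | h(r+1).
By induction, the statement is established for all m ≥ 1.
Therefore the largest such d is 4.

d = 4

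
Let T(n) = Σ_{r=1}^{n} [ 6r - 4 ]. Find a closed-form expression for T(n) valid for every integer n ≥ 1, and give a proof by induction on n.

We claim T(n) = n(3n - 1) for all n ≥ 1.
For the base case n = 1: T(1) = 2, and the closed form gives 2. They agree.
Suppose the result is true for n = r, so T(r) = r(3r - 1).
Then T(r+1) = T(r) + (6r + 2) = (r(3r - 1)) + (6r + 2).
Simplifying, T(r+1) = (r + 1)(3r + 2) = (r+1)(3(r+1) - 1),
which is the closed form with n = r+1.
This completes the induction.

T(n) = n(3n - 1)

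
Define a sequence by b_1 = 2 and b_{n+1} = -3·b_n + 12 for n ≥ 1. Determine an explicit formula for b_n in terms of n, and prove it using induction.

b_n = -(-3)^(n - 1) + 3

Computing the first terms: b_1 = 2, b_2 = 6, b_3 = -6. This suggests b_n = -(-3)^(n - 1) + 3.
For the base case n = 1: the formula gives 2 = 2 = b_1.
Inductive step: assume the claim holds for n = p, so b_p = -(-3)^(p - 1) + 3.
Then b_{p+1} = -3·b_p + 12 = -3·(-(-3)^(p - 1) + 3) + 12 = -(-3)^p + 3 = -(-3)^((p+1) - 1) + 3,
which is the claimed formula at n = p+1.
By induction, the statement is established for all n ≥ 1.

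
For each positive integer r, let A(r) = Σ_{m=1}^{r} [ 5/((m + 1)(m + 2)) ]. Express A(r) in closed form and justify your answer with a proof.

We claim A(r) = 5r/(2(r + 2)) for all r ≥ 1.
Base case (r = 1): A(1) = 5/6, and the closed form gives 5/6. They agree.
Inductive step: assume the claim holds for r = m, so A(m) = 5m/(2(m + 2)).
Then A(m+1) = A(m) + (5/((m + 2)(m + 3))) = (5m/(2(m + 2))) + (5/((m + 2)(m + 3))).
Simplifying, A(m+1) = 5(m + 1)/(2(m + 3)) = 5(m+1)/(2((m+1) + 2)),
which is the closed form with r = m+1.
This completes the induction.

A(r) = 5r/(2(r + 2))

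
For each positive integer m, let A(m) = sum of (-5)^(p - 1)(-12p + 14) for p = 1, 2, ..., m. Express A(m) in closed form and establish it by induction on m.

A(m) = 2(-5)^m(m - 1) + 2

We claim A(m) = 2(-5)^m(m - 1) + 2 for all m ≥ 1.
Base case (m = 1): A(1) = 2, and the closed form gives 2. They agree.
For the inductive step, assume it holds for an arbitrary p ≥ 1, so A(p) = 2(-5)^p(p - 1) + 2.
Then A(p+1) = A(p) + ((-5)^p(-12p + 2)) = (2(-5)^p(p - 1) + 2) + ((-5)^p(-12p + 2)).
Simplifying, A(p+1) = -10(-5)^p·p + 2 = 2(-5)^(p+1)((p+1) - 1) + 2,
which is the closed form with m = p+1.
By induction, the statement is established for all m ≥ 1.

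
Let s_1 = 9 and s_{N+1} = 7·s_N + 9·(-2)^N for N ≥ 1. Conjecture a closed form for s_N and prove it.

Computing the first terms: s_1 = 9, s_2 = 45, s_3 = 351. This suggests s_N = -(-2)^N + 7^N.
When N = 1: the formula gives 9 = 9 = s_1.
Suppose the result is true for N = i, so s_i = -(-2)^i + 7^i.
Then s_{i+1} = 7·s_i + 9·(-2)^i = 7·(-(-2)^i + 7^i) + 9·(-2)^i = -(-2)^(i + 1) + 7^(i + 1),
which is the claimed formula at N = i+1.
Hence, by induction on N, the claim holds for every N ≥ 1.

s_N = -(-2)^N + 7^N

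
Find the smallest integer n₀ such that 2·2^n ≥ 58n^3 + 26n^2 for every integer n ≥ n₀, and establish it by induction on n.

At n = 17: 262144 < 292468, so the inequality fails and n₀ ≥ 18. We prove 2·2^n ≥ 58n^3 + 26n^2 for all n ≥ 18.
Base step (n = 18): 2·2^n = 524288 and 58n^3 + 26n^2 = 346680, so 524288 ≥ 346680.
Suppose the result is true for n = i, so 2·2^i ≥ 58i^3 + 26i^2.
Then 2·2^(i + 1) = 2·(2·2^i) ≥ 2·(58i^3 + 26i^2).
Also, for i ≥ 18 we have 2·(58i^3 + 26i^2) ≥ 58(i+1)^3 + 26(i+1)^2, since 2·(58i^3 + 26i^2) − (58(i+1)^3 + 26(i+1)^2) = 58i^3 - 148i^2 - 226i - 84, which is nonnegative for all i ≥ 18.
Combining, 2·2^(i + 1) ≥ 58(i+1)^3 + 26(i+1)^2.
This completes the induction.
Hence the smallest such n₀ is 18.

n₀ = 18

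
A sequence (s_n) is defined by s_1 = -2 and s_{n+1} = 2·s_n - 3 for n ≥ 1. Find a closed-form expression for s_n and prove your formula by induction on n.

Computing the first terms: s_1 = -2, s_2 = -7, s_3 = -17. This suggests s_n = -5·2^(n - 1) + 3.
Base step (n = 1): the formula gives -2 = -2 = s_1.
Inductive step: assume the claim holds for n = p, so s_p = -5·2^(p - 1) + 3.
Then s_{p+1} = 2·s_p - 3 = 2·(-5·2^(p - 1) + 3) - 3 = -5·2^p + 3 = -5·2^((p+1) - 1) + 3,
which is the claimed formula at n = p+1.
By the principle of mathematical induction, the result holds for all n ≥ 1.

s_n = -5·2^(n - 1) + 3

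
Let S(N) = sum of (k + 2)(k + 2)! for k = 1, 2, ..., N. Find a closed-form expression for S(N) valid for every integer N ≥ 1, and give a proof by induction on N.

S(N) = (N + 3)! - 6

We claim S(N) = (N + 3)! - 6 for all N ≥ 1.
When N = 1: S(1) = 18, and the closed form gives 18. They agree.
Suppose the result is true for N = k, so S(k) = (k + 3)! - 6.
Then S(k+1) = S(k) + ((k + 3)(k + 3)!) = ((k + 3)! - 6) + ((k + 3)(k + 3)!).
Simplifying, S(k+1) = ((k+1) + 3)! - 6,
which is the closed form with N = k+1.
By induction, the statement is established for all N ≥ 1.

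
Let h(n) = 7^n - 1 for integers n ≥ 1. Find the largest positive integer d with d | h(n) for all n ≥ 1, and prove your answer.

d = 6

Computing the first values: h(1) = 6 and h(2) = 48; gcd(6, 48) = 6, so d ≤ 6.
We prove 6 | 7^n - 1 for all n ≥ 1 by induction on n.
Base case (n = 1): h(1) = 6 = 6·(1), so 6 | h(1).
Inductive step: suppose the statement holds for some r ≥ 1, i.e. 6 | h(r). Then
7^{r+1} − 1^{r+1} = 7·7^r − 1·1^r = 7·(7^r − 1^r) + (6)·1^r. The first term is divisible by 6 by the inductive hypothesis, and the second term (6)·1^r is divisible by 6 since 6 | 6. Hence 6 | h(r+1).
This completes the induction.
Therefore the largest such d is 6.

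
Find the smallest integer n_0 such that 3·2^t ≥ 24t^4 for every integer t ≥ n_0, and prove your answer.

n_0 = 21

At t = 20: 3145728 < 3840000, so the inequality fails and n_0 ≥ 21. We prove 3·2^t ≥ 24t^4 for all t ≥ 21.
For the base case t = 21: 3·2^t = 6291456 and 24t^4 = 4667544, so 6291456 ≥ 4667544.
Inductive step: assume the claim holds for t = p, so 3·2^p ≥ 24p^4.
Then 3·2^(p + 1) = 2·(3·2^p) ≥ 2·(24p^4).
Also, for p ≥ 21 we have 2·(24p^4) ≥ 24(p+1)^4, since 2 ≥ (1 + 1/p)^4 for all p ≥ 21.
Combining, 3·2^(p + 1) ≥ 24(p+1)^4.
By induction, the statement is established for all t ≥ 21.
Hence the smallest such n_0 is 21.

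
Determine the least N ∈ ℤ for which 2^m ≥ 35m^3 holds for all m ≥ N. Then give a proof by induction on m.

At m = 17: 131072 < 171955, so the inequality fails and N ≥ 18. We prove 2^m ≥ 35m^3 for all m ≥ 18.
When m = 18: 2^m = 262144 and 35m^3 = 204120, so 262144 ≥ 204120.
For the inductive step, assume it holds for an arbitrary r ≥ 18, so 2^r ≥ 35r^3.
Then 2^(r + 1) = 2·(2^r) ≥ 2·(35r^3).
Also, for r ≥ 18 we have 2·(35r^3) ≥ 35(r+1)^3, since 2 ≥ (1 + 1/r)^3 for all r ≥ 18.
Combining, 2^(r + 1) ≥ 35(r+1)^3.
By the principle of mathematical induction, the result holds for all m ≥ 18.
Hence the smallest such N is 18.

N = 18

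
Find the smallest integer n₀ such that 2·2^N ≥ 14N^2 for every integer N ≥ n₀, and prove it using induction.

At N = 9: 1024 < 1134, so the inequality fails and n₀ ≥ 10. We prove 2·2^N ≥ 14N^2 for all N ≥ 10.
Base case (N = 10): 2·2^N = 2048 and 14N^2 = 1400, so 2048 ≥ 1400.
Suppose the result is true for N = p, so 2·2^p ≥ 14p^2.
Then 2·2^(p + 1) = 2·(2·2^p) ≥ 2·(14p^2).
Also, for p ≥ 10 we have 2·(14p^2) ≥ 14(p+1)^2, since 2 ≥ (1 + 1/p)^2 for all p ≥ 10.
Combining, 2·2^(p + 1) ≥ 14(p+1)^2.
This completes the induction.
Hence the smallest such n₀ is 10.

n₀ = 10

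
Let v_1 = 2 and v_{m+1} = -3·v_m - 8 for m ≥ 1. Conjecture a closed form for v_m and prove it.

v_m = 4(-3)^(m - 1) - 2

Computing the first terms: v_1 = 2, v_2 = -14, v_3 = 34. This suggests v_m = 4(-3)^(m - 1) - 2.
When m = 1: the formula gives 2 = 2 = v_1.
Suppose the result is true for m = k, so v_k = 4(-3)^(k - 1) - 2.
Then v_{k+1} = -3·v_k - 8 = -3·(4(-3)^(k - 1) - 2) - 8 = 4(-3)^k - 2 = 4(-3)^((k+1) - 1) - 2,
which is the claimed formula at m = k+1.
Hence, by induction on m, the claim holds for every m ≥ 1.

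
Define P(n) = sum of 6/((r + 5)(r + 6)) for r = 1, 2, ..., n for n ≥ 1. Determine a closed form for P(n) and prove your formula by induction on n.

P(n) = n/(n + 6)

We claim P(n) = n/(n + 6) for all n ≥ 1.
For the base case n = 1: P(1) = 1/7, and the closed form gives 1/7. They agree.
Inductive step: assume the claim holds for n = r, so P(r) = r/(r + 6).
Then P(r+1) = P(r) + (6/((r + 6)(r + 7))) = (r/(r + 6)) + (6/((r + 6)(r + 7))).
Simplifying, P(r+1) = (r + 1)/(r + 7) = (r+1)/((r+1) + 6),
which is the closed form with n = r+1.
By induction, the statement is established for all n ≥ 1.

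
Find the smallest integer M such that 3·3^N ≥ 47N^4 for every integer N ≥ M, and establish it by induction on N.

M = 12

At N = 11: 531441 < 688127, so the inequality fails and M ≥ 12. We prove 3·3^N ≥ 47N^4 for all N ≥ 12.
For the base case N = 12: 3·3^N = 1594323 and 47N^4 = 974592, so 1594323 ≥ 974592.
Inductive step: assume the claim holds for N = i, so 3·3^i ≥ 47i^4.
Then 3·3^(i + 1) = 3·(3·3^i) ≥ 3·(47i^4).
Also, for i ≥ 12 we have 3·(47i^4) ≥ 47(i+1)^4, since 3 ≥ (1 + 1/i)^4 for all i ≥ 12.
Combining, 3·3^(i + 1) ≥ 47(i+1)^4.
By the principle of mathematical induction, the result holds for all N ≥ 12.
Hence the smallest such M is 12.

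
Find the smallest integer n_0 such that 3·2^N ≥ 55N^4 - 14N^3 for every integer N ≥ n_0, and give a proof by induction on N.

At N = 22: 12582912 < 12735008, so the inequality fails and n_0 ≥ 23. We prove 3·2^N ≥ 55N^4 - 14N^3 for all N ≥ 23.
Base case (N = 23): 3·2^N = 25165824 and 55N^4 - 14N^3 = 15220917, so 25165824 ≥ 15220917.
For the inductive step, assume it holds for an arbitrary r ≥ 23, so 3·2^r ≥ 55r^4 - 14r^3.
Then 3·2^(r + 1) = 2·(3·2^r) ≥ 2·(55r^4 - 14r^3).
Also, for r ≥ 23 we have 2·(55r^4 - 14r^3) ≥ 55(r+1)^4 - 14(r+1)^3, since 2·(55r^4 - 14r^3) − (55(r+1)^4 - 14(r+1)^3) = 55r^4 - 234r^3 - 288r^2 - 178r - 41, which is nonnegative for all r ≥ 23.
Combining, 3·2^(r + 1) ≥ 55(r+1)^4 - 14(r+1)^3.
Hence, by induction on N, the claim holds for every N ≥ 23.
Hence the smallest such n_0 is 23.

n_0 = 23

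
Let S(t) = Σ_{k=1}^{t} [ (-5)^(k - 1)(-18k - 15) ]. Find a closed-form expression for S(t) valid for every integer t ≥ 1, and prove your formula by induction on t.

S(t) = 3(-5)^t(t + 1) - 3

We claim S(t) = 3(-5)^t(t + 1) - 3 for all t ≥ 1.
Base case (t = 1): S(1) = -33, and the closed form gives -33. They agree.
Inductive step: suppose the statement holds for some k ≥ 1, so S(k) = 3(-5)^k(k + 1) - 3.
Then S(k+1) = S(k) + ((-5)^k(-18k - 33)) = (3(-5)^k(k + 1) - 3) + ((-5)^k(-18k - 33)).
Simplifying, S(k+1) = -15(-5)^k·k - 30(-5)^k - 3 = 3(-5)^(k+1)((k+1) + 1) - 3,
which is the closed form with t = k+1.
By induction, the statement is established for all t ≥ 1.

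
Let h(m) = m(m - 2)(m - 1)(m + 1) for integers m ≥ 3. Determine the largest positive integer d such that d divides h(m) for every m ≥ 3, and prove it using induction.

d = 24

Computing the first values: h(3) = 24 and h(4) = 120; gcd(24, 120) = 24, so d ≤ 24.
We prove 24 | m(m - 2)(m - 1)(m + 1) for all m ≥ 3 by induction on m.
Base case (m = 3): h(3) = 24 = 24·(1), so 24 | h(3).
Inductive step: assume the claim holds for m = r, i.e. 24 | h(r). Then
h(r+1) − h(r) = (r-1)·r·(r+1)·(r+2) − (r-2)·(r-1)·r·(r+1) = (r-1)·r·(r+1)·[(r+2) − (r-2)] = 4·(r-1)·r·(r+1). The product of 3 consecutive integers is divisible by (3)! = 6, so h(r+1) − h(r) is divisible by 4·6 = 24. By the inductive hypothesis 24 | h(r), hence 24 | h(r+1).
By induction, the statement is established for all m ≥ 3.
Therefore the largest such d is 24.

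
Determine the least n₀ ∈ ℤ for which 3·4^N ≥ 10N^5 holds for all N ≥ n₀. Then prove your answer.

n₀ = 9

At N = 8: 196608 < 327680, so the inequality fails and n₀ ≥ 9. We prove 3·4^N ≥ 10N^5 for all N ≥ 9.
For the base case N = 9: 3·4^N = 786432 and 10N^5 = 590490, so 786432 ≥ 590490.
Suppose the result is true for N = r, so 3·4^r ≥ 10r^5.
Then 3·4^(r + 1) = 4·(3·4^r) ≥ 4·(10r^5).
Also, for r ≥ 9 we have 4·(10r^5) ≥ 10(r+1)^5, since 4 ≥ (1 + 1/r)^5 for all r ≥ 9.
Combining, 3·4^(r + 1) ≥ 10(r+1)^5.
Hence, by induction on N, the claim holds for every N ≥ 9.
Hence the smallest such n₀ is 9.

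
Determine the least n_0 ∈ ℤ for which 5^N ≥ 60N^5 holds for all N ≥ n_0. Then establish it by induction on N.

At N = 9: 1953125 < 3542940, so the inequality fails and n_0 ≥ 10. We prove 5^N ≥ 60N^5 for all N ≥ 10.
Base case (N = 10): 5^N = 9765625 and 60N^5 = 6000000, so 9765625 ≥ 6000000.
Suppose the result is true for N = j, so 5^j ≥ 60j^5.
Then 5^(j + 1) = 5·(5^j) ≥ 5·(60j^5).
Also, for j ≥ 10 we have 5·(60j^5) ≥ 60(j+1)^5, since 5 ≥ (1 + 1/j)^5 for all j ≥ 10.
Combining, 5^(j + 1) ≥ 60(j+1)^5.
This completes the induction.
Hence the smallest such n_0 is 10.

n_0 = 10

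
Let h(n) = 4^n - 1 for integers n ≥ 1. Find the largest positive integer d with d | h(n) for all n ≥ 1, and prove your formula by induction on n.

d = 3

Computing the first values: h(1) = 3 and h(2) = 15; gcd(3, 15) = 3, so d ≤ 3.
We prove 3 | 4^n - 1 for all n ≥ 1 by induction on n.
For the base case n = 1: h(1) = 3 = 3·(1), so 3 | h(1).
Inductive step: assume the claim holds for n = m, i.e. 3 | h(m). Then
4^{m+1} − 1^{m+1} = 4·4^m − 1·1^m = 4·(4^m − 1^m) + (3)·1^m. The first term is divisible by 3 by the inductive hypothesis, and the second term (3)·1^m is divisible by 3 since 3 | 3. Hence 3 | h(m+1).
Hence, by induction on n, the claim holds for every n ≥ 1.
Therefore the largest such d is 3.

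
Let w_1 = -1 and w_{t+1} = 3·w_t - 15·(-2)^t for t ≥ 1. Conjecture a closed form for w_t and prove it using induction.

w_t = 3(-2)^t + 5·3^(t - 1)

Computing the first terms: w_1 = -1, w_2 = 27, w_3 = 21. This suggests w_t = 3(-2)^t + 5·3^(t - 1).
When t = 1: the formula gives -1 = -1 = w_1.
Inductive step: suppose the statement holds for some k ≥ 1, so w_k = 3(-2)^k + 5·3^(k - 1).
Then w_{k+1} = 3·w_k - 15·(-2)^k = 3·(3(-2)^k + 5·3^(k - 1)) - 15·(-2)^k = 3(-2)^(k + 1) + 5·3^k = 3(-2)^(k+1) + 5·3^((k+1) - 1),
which is the claimed formula at t = k+1.
This completes the induction.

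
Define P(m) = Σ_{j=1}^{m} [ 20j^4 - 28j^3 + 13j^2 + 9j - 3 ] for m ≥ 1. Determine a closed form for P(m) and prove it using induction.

P(m) = m(4m^4 + 3m^3 - 3m^2 + 4m + 3)

We claim P(m) = m(4m^4 + 3m^3 - 3m^2 + 4m + 3) for all m ≥ 1.
Base case (m = 1): P(1) = 11, and the closed form gives 11. They agree.
For the inductive step, assume it holds for an arbitrary j ≥ 1, so P(j) = j(4j^4 + 3j^3 - 3j^2 + 4j + 3).
Then P(j+1) = P(j) + (20j^4 + 52j^3 + 49j^2 + 31j + 11) = (j(4j^4 + 3j^3 - 3j^2 + 4j + 3)) + (20j^4 + 52j^3 + 49j^2 + 31j + 11).
Simplifying, P(j+1) = (j + 1)(4j^4 + 19j^3 + 30j^2 + 23j + 11) = (j+1)(4(j+1)^4 + 3(j+1)^3 - 3(j+1)^2 + 4(j+1) + 3),
which is the closed form with m = j+1.
Hence, by induction on m, the claim holds for every m ≥ 1.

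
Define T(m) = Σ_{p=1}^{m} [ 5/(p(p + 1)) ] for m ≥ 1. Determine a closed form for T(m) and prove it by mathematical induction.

We claim T(m) = 5m/(m + 1) for all m ≥ 1.
Base case (m = 1): T(1) = 5/2, and the closed form gives 5/2. They agree.
For the inductive step, assume it holds for an arbitrary p ≥ 1, so T(p) = 5p/(p + 1).
Then T(p+1) = T(p) + (5/((p + 1)(p + 2))) = (5p/(p + 1)) + (5/((p + 1)(p + 2))).
Simplifying, T(p+1) = 5(p + 1)/(p + 2) = 5(p+1)/((p+1) + 1),
which is the closed form with m = p+1.
Hence, by induction on m, the claim holds for every m ≥ 1.

T(m) = 5m/(m + 1)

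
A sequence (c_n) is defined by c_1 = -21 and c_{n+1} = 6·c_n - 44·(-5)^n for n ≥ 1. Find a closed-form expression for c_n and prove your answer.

c_n = 4(-5)^n - 6^(n - 1)

Computing the first terms: c_1 = -21, c_2 = 94, c_3 = -536. This suggests c_n = 4(-5)^n - 6^(n - 1).
For the base case n = 1: the formula gives -21 = -21 = c_1.
Inductive step: suppose the statement holds for some m ≥ 1, so c_m = 4(-5)^m - 6^(m - 1).
Then c_{m+1} = 6·c_m - 44·(-5)^m = 6·(4(-5)^m - 6^(m - 1)) - 44·(-5)^m = 4(-5)^(m + 1) - 6^m = 4(-5)^(m+1) - 6^((m+1) - 1),
which is the claimed formula at n = m+1.
By the principle of mathematical induction, the result holds for all n ≥ 1.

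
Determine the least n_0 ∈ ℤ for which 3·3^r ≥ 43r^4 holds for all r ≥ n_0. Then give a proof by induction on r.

n_0 = 12

At r = 11: 531441 < 629563, so the inequality fails and n_0 ≥ 12. We prove 3·3^r ≥ 43r^4 for all r ≥ 12.
For the base case r = 12: 3·3^r = 1594323 and 43r^4 = 891648, so 1594323 ≥ 891648.
Suppose the result is true for r = j, so 3·3^j ≥ 43j^4.
Then 3·3^(j + 1) = 3·(3·3^j) ≥ 3·(43j^4).
Also, for j ≥ 12 we have 3·(43j^4) ≥ 43(j+1)^4, since 3 ≥ (1 + 1/j)^4 for all j ≥ 12.
Combining, 3·3^(j + 1) ≥ 43(j+1)^4.
This completes the induction.
Hence the smallest such n_0 is 12.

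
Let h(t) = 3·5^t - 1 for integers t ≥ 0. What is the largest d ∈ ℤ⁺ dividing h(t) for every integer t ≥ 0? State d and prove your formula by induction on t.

d = 2

Computing the first values: h(0) = 2 and h(1) = 14; gcd(2, 14) = 2, so d ≤ 2.
We prove 2 | 3·5^t - 1 for all t ≥ 0 by induction on t.
For the base case t = 0: h(0) = 2 = 2·(1), so 2 | h(0).
Inductive step: assume the claim holds for t = k, i.e. 2 | h(k). Then
h(k+1) = 3·5^(k+1) - 1 = 5·(3·5^k - 1) + 4 = 5·h(k) + 4. The first term is divisible by 2 by the inductive hypothesis, and 4 is divisible by 2. Hence 2 | h(k+1).
This completes the induction.
Therefore the largest such d is 2.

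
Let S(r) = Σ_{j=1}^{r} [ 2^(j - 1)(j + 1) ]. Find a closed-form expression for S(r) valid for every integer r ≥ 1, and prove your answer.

S(r) = 2^r·r

We claim S(r) = 2^r·r for all r ≥ 1.
Base case (r = 1): S(1) = 2, and the closed form gives 2. They agree.
For the inductive step, assume it holds for an arbitrary j ≥ 1, so S(j) = 2^j·j.
Then S(j+1) = S(j) + (2^j(j + 2)) = (2^j·j) + (2^j(j + 2)).
Simplifying, S(j+1) = 2^(j + 1)(j + 1) = 2^(j+1)·(j+1),
which is the closed form with r = j+1.
By the principle of mathematical induction, the result holds for all r ≥ 1.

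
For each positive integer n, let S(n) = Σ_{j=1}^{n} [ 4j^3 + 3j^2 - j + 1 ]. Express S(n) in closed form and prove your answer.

We claim S(n) = n(n^3 + 3n^2 + 2n + 1) for all n ≥ 1.
Base step (n = 1): S(1) = 7, and the closed form gives 7. They agree.
Suppose the result is true for n = j, so S(j) = j(j^3 + 3j^2 + 2j + 1).
Then S(j+1) = S(j) + (-j + 4(j + 1)^3 + 3(j + 1)^2) = (j(j^3 + 3j^2 + 2j + 1)) + (-j + 4(j + 1)^3 + 3(j + 1)^2).
Simplifying, S(j+1) = (j + 1)(j^3 + 6j^2 + 11j + 7) = (j+1)((j+1)^3 + 3(j+1)^2 + 2(j+1) + 1),
which is the closed form with n = j+1.
By the principle of mathematical induction, the result holds for all n ≥ 1.

S(n) = n(n^3 + 3n^2 + 2n + 1)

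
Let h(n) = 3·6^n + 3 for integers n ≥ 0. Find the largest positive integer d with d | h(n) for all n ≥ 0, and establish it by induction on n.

d = 3

Computing the first values: h(0) = 6 and h(1) = 21; gcd(6, 21) = 3, so d ≤ 3.
We prove 3 | 3·6^n + 3 for all n ≥ 0 by induction on n.
Base case (n = 0): h(0) = 6 = 3·(2), so 3 | h(0).
For the inductive step, assume it holds for an arbitrary m ≥ 0, i.e. 3 | h(m). Then
h(m+1) = 3·6^(m+1) + 3 = 6·(3·6^m + 3) - 15 = 6·h(m) - 15. The first term is divisible by 3 by the inductive hypothesis, and -15 is divisible by 3. Hence 3 | h(m+1).
By induction, the statement is established for all n ≥ 0.
Therefore the largest such d is 3.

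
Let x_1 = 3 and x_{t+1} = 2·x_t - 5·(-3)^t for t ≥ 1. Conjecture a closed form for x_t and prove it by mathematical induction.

Computing the first terms: x_1 = 3, x_2 = 21, x_3 = -3. This suggests x_t = (-3)^t + 3·2^t.
When t = 1: the formula gives 3 = 3 = x_1.
Inductive step: assume the claim holds for t = r, so x_r = (-3)^r + 3·2^r.
Then x_{r+1} = 2·x_r - 5·(-3)^r = 2·((-3)^r + 3·2^r) - 5·(-3)^r = (-3)^(r + 1) + 3·2^(r + 1),
which is the claimed formula at t = r+1.
By the principle of mathematical induction, the result holds for all t ≥ 1.

x_t = (-3)^t + 3·2^t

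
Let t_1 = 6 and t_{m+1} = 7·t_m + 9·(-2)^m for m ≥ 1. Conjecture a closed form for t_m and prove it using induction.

t_m = -(-2)^m + 4·7^(m - 1)

Computing the first terms: t_1 = 6, t_2 = 24, t_3 = 204. This suggests t_m = -(-2)^m + 4·7^(m - 1).
Base case (m = 1): the formula gives 6 = 6 = t_1.
Suppose the result is true for m = k, so t_k = -(-2)^k + 4·7^(k - 1).
Then t_{k+1} = 7·t_k + 9·(-2)^k = 7·(-(-2)^k + 4·7^(k - 1)) + 9·(-2)^k = -(-2)^(k + 1) + 4·7^k = -(-2)^(k+1) + 4·7^((k+1) - 1),
which is the claimed formula at m = k+1.
This completes the induction.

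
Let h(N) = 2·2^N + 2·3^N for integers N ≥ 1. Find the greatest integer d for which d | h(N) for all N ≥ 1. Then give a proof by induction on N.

Computing the first values: h(1) = 10 and h(2) = 26; gcd(10, 26) = 2, so d ≤ 2.
We prove 2 | 2·2^N + 2·3^N for all N ≥ 1 by induction on N.
Base case (N = 1): h(1) = 10 = 2·(5), so 2 | h(1).
Suppose the result is true for N = m, i.e. 2 | h(m). Then
h(m+1) − 3·h(m) = (2·2^(m+1) + 2·3^(m+1)) − 3·(2·2^m + 2·3^m) = (2)·2^m·(2 − 3) = (-2)·2^m. Since 2 | h(m) by the inductive hypothesis, 2 | 3·h(m); and 2 | -2 since -2 = 2·-1. Therefore 2 | h(m+1).
By the principle of mathematical induction, the result holds for all N ≥ 1.
Therefore the largest such d is 2.

d = 2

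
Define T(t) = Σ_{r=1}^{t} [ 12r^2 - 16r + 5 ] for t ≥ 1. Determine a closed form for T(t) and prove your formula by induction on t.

We claim T(t) = t(4t^2 - 2t - 1) for all t ≥ 1.
For the base case t = 1: T(1) = 1, and the closed form gives 1. They agree.
Suppose the result is true for t = r, so T(r) = r(4r^2 - 2r - 1).
Then T(r+1) = T(r) + (12r^2 + 8r + 1) = (r(4r^2 - 2r - 1)) + (12r^2 + 8r + 1).
Simplifying, T(r+1) = (r + 1)(4r^2 + 6r + 1) = (r+1)(4(r+1)^2 - 2(r+1) - 1),
which is the closed form with t = r+1.
By induction, the statement is established for all t ≥ 1.

T(t) = t(4t^2 - 2t - 1)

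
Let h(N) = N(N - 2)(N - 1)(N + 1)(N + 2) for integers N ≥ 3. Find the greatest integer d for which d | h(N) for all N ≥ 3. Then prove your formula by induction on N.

d = 120

Computing the first values: h(3) = 120 and h(4) = 720; gcd(120, 720) = 120, so d ≤ 120.
We prove 120 | N(N - 2)(N - 1)(N + 1)(N + 2) for all N ≥ 3 by induction on N.
When N = 3: h(3) = 120 = 120·(1), so 120 | h(3).
Inductive step: suppose the statement holds for some j ≥ 3, i.e. 120 | h(j). Then
h(j+1) − h(j) = (j-1)·j·(j+1)·(j+2)·(j+3) − (j-2)·(j-1)·j·(j+1)·(j+2) = (j-1)·j·(j+1)·(j+2)·[(j+3) − (j-2)] = 5·(j-1)·j·(j+1)·(j+2). The product of 4 consecutive integers is divisible by (4)! = 24, so h(j+1) − h(j) is divisible by 5·24 = 120. By the inductive hypothesis 120 | h(j), hence 120 | h(j+1).
By induction, the statement is established for all N ≥ 3.
Therefore the largest such d is 120.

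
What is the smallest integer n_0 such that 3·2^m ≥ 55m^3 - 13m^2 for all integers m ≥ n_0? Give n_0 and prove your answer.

n_0 = 17

At m = 16: 196608 < 221952, so the inequality fails and n_0 ≥ 17. We prove 3·2^m ≥ 55m^3 - 13m^2 for all m ≥ 17.
When m = 17: 3·2^m = 393216 and 55m^3 - 13m^2 = 266458, so 393216 ≥ 266458.
Suppose the result is true for m = r, so 3·2^r ≥ 55r^3 - 13r^2.
Then 3·2^(r + 1) = 2·(3·2^r) ≥ 2·(55r^3 - 13r^2).
Also, for r ≥ 17 we have 2·(55r^3 - 13r^2) ≥ 55(r+1)^3 - 13(r+1)^2, since 2·(55r^3 - 13r^2) − (55(r+1)^3 - 13(r+1)^2) = 55r^3 - 178r^2 - 139r - 42, which is nonnegative for all r ≥ 17.
Combining, 3·2^(r + 1) ≥ 55(r+1)^3 - 13(r+1)^2.
Hence, by induction on m, the claim holds for every m ≥ 17.
Hence the smallest such n_0 is 17.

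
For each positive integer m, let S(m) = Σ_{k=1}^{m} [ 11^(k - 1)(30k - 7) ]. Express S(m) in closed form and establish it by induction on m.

S(m) = 11^m(3m - 1) + 1

We claim S(m) = 11^m(3m - 1) + 1 for all m ≥ 1.
Base case (m = 1): S(1) = 23, and the closed form gives 23. They agree.
Inductive step: assume the claim holds for m = k, so S(k) = 11^k(3k - 1) + 1.
Then S(k+1) = S(k) + (11^k(30k + 23)) = (11^k(3k - 1) + 1) + (11^k(30k + 23)).
Simplifying, S(k+1) = 33·11^k·k + 22·11^k + 1 = 11^(k+1)(3(k+1) - 1) + 1,
which is the closed form with m = k+1.
This completes the induction.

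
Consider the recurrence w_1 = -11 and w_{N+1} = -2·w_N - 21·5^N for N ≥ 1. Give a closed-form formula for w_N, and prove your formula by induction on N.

w_N = (-2)^(N + 1) - 3·5^N

Computing the first terms: w_1 = -11, w_2 = -83, w_3 = -359. This suggests w_N = (-2)^(N + 1) - 3·5^N.
Base step (N = 1): the formula gives -11 = -11 = w_1.
For the inductive step, assume it holds for an arbitrary p ≥ 1, so w_p = (-2)^(p + 1) - 3·5^p.
Then w_{p+1} = -2·w_p - 21·5^p = -2·((-2)^(p + 1) - 3·5^p) - 21·5^p = (-2)^(p + 2) - 3·5^(p + 1) = (-2)^((p+1) + 1) - 3·5^(p+1),
which is the claimed formula at N = p+1.
By the principle of mathematical induction, the result holds for all N ≥ 1.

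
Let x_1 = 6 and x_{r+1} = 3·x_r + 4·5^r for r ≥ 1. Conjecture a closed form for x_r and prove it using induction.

Computing the first terms: x_1 = 6, x_2 = 38, x_3 = 214. This suggests x_r = -4·3^(r - 1) + 2·5^r.
Base case (r = 1): the formula gives 6 = 6 = x_1.
Suppose the result is true for r = j, so x_j = -4·3^(j - 1) + 2·5^j.
Then x_{j+1} = 3·x_j + 4·5^j = 3·(-4·3^(j - 1) + 2·5^j) + 4·5^j = -4·3^j + 2·5^(j + 1) = -4·3^((j+1) - 1) + 2·5^(j+1),
which is the claimed formula at r = j+1.
By the principle of mathematical induction, the result holds for all r ≥ 1.

x_r = -4·3^(r - 1) + 2·5^r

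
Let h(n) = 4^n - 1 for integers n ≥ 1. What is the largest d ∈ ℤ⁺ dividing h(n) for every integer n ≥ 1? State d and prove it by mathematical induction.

Computing the first values: h(1) = 3 and h(2) = 15; gcd(3, 15) = 3, so d ≤ 3.
We prove 3 | 4^n - 1 for all n ≥ 1 by induction on n.
Base case (n = 1): h(1) = 3 = 3·(1), so 3 | h(1).
Suppose the result is true for n = p, i.e. 3 | h(p). Then
4^{p+1} − 1^{p+1} = 4·4^p − 1·1^p = 4·(4^p − 1^p) + (3)·1^p. The first term is divisible by 3 by the inductive hypothesis, and the second term (3)·1^p is divisible by 3 since 3 | 3. Hence 3 | h(p+1).
By the principle of mathematical induction, the result holds for all n ≥ 1.
Therefore the largest such d is 3.

d = 3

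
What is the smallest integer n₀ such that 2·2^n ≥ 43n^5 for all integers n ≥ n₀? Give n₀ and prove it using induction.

n₀ = 29

At n = 28: 536870912 < 740045824, so the inequality fails and n₀ ≥ 29. We prove 2·2^n ≥ 43n^5 for all n ≥ 29.
Base case (n = 29): 2·2^n = 1073741824 and 43n^5 = 881979407, so 1073741824 ≥ 881979407.
For the inductive step, assume it holds for an arbitrary p ≥ 29, so 2·2^p ≥ 43p^5.
Then 2·2^(p + 1) = 2·(2·2^p) ≥ 2·(43p^5).
Also, for p ≥ 29 we have 2·(43p^5) ≥ 43(p+1)^5, since 2 ≥ (1 + 1/p)^5 for all p ≥ 29.
Combining, 2·2^(p + 1) ≥ 43(p+1)^5.
By induction, the statement is established for all n ≥ 29.
Hence the smallest such n₀ is 29.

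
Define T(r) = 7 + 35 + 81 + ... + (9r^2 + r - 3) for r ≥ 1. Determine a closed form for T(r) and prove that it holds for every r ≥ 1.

T(r) = r(3r^2 + 5r - 1)

We claim T(r) = r(3r^2 + 5r - 1) for all r ≥ 1.
For the base case r = 1: T(1) = 7, and the closed form gives 7. They agree.
Inductive step: assume the claim holds for r = i, so T(i) = i(3i^2 + 5i - 1).
Then T(i+1) = T(i) + (i + 9(i + 1)^2 - 2) = (i(3i^2 + 5i - 1)) + (i + 9(i + 1)^2 - 2).
Simplifying, T(i+1) = (i + 1)(3i^2 + 11i + 7) = (i+1)(3(i+1)^2 + 5(i+1) - 1),
which is the closed form with r = i+1.
Hence, by induction on r, the claim holds for every r ≥ 1.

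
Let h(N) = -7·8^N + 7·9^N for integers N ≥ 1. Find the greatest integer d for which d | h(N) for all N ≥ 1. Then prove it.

d = 7

Computing the first values: h(1) = 7 and h(2) = 119; gcd(7, 119) = 7, so d ≤ 7.
We prove 7 | -7·8^N + 7·9^N for all N ≥ 1 by induction on N.
For the base case N = 1: h(1) = 7 = 7·(1), so 7 | h(1).
Inductive step: assume the claim holds for N = j, i.e. 7 | h(j). Then
h(j+1) − 9·h(j) = (-7·8^(j+1) + 7·9^(j+1)) − 9·(-7·8^j + 7·9^j) = (-7)·8^j·(8 − 9) = (7)·8^j. Since 7 | h(j) by the inductive hypothesis, 7 | 9·h(j); and 7 | 7 since 7 = 7·1. Therefore 7 | h(j+1).
Hence, by induction on N, the claim holds for every N ≥ 1.
Therefore the largest such d is 7.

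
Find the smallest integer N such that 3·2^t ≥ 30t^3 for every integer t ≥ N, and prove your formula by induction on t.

At t = 15: 98304 < 101250, so the inequality fails and N ≥ 16. We prove 3·2^t ≥ 30t^3 for all t ≥ 16.
Base case (t = 16): 3·2^t = 196608 and 30t^3 = 122880, so 196608 ≥ 122880.
Inductive step: assume the claim holds for t = r, so 3·2^r ≥ 30r^3.
Then 3·2^(r + 1) = 2·(3·2^r) ≥ 2·(30r^3).
Also, for r ≥ 16 we have 2·(30r^3) ≥ 30(r+1)^3, since 2 ≥ (1 + 1/r)^3 for all r ≥ 16.
Combining, 3·2^(r + 1) ≥ 30(r+1)^3.
By induction, the statement is established for all t ≥ 16.
Hence the smallest such N is 16.

N = 16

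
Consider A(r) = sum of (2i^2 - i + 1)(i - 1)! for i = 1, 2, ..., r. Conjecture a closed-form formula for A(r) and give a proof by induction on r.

We claim A(r) = (2r + 1)r! - 1 for all r ≥ 1.
For the base case r = 1: A(1) = 2, and the closed form gives 2. They agree.
Suppose the result is true for r = i, so A(i) = (2i + 1)i! - 1.
Then A(i+1) = A(i) + ((2i^2 + 3i + 2)i!) = ((2i + 1)i! - 1) + ((2i^2 + 3i + 2)i!).
Simplifying, A(i+1) = (2(i+1) + 1)(i+1)! - 1,
which is the closed form with r = i+1.
By the principle of mathematical induction, the result holds for all r ≥ 1.

A(r) = (2r + 1)r! - 1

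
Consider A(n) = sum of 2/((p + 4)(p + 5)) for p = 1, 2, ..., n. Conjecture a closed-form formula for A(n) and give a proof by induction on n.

A(n) = 2n/(5(n + 5))

We claim A(n) = 2n/(5(n + 5)) for all n ≥ 1.
For the base case n = 1: A(1) = 1/15, and the closed form gives 1/15. They agree.
Inductive step: suppose the statement holds for some p ≥ 1, so A(p) = 2p/(5(p + 5)).
Then A(p+1) = A(p) + (2/((p + 5)(p + 6))) = (2p/(5(p + 5))) + (2/((p + 5)(p + 6))).
Simplifying, A(p+1) = 2(p + 1)/(5(p + 6)) = 2(p+1)/(5((p+1) + 5)),
which is the closed form with n = p+1.
Hence, by induction on n, the claim holds for every n ≥ 1.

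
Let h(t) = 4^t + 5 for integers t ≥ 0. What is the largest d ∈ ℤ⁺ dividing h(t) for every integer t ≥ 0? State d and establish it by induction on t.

Computing the first values: h(0) = 6 and h(1) = 9; gcd(6, 9) = 3, so d ≤ 3.
We prove 3 | 4^t + 5 for all t ≥ 0 by induction on t.
For the base case t = 0: h(0) = 6 = 3·(2), so 3 | h(0).
Suppose the result is true for t = p, i.e. 3 | h(p). Then
h(p+1) = 4^(p+1) + 5 = 4·(4^p + 5) - 15 = 4·h(p) - 15. The first term is divisible by 3 by the inductive hypothesis, and -15 is divisible by 3. Hence 3 | h(p+1).
By induction, the statement is established for all t ≥ 0.
Therefore the largest such d is 3.

d = 3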